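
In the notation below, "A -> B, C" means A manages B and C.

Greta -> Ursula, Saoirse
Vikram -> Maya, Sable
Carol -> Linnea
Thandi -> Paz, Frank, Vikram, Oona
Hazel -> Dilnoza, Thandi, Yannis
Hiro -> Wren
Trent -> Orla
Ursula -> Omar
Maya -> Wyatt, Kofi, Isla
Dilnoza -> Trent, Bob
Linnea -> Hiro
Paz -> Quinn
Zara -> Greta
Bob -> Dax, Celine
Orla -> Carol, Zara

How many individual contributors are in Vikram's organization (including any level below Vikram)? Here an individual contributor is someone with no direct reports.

4

The people in Vikram's organization with no one reporting to them are Sable, Isla, Kofi, Wyatt. That is 4.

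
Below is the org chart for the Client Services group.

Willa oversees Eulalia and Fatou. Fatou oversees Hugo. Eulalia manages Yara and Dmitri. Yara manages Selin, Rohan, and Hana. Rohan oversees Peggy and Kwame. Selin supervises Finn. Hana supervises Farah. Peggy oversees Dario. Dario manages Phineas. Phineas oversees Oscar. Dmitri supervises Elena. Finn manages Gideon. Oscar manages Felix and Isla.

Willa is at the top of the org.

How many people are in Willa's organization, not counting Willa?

19

Willa directly manages Fatou, Eulalia. Under Fatou: Hugo (1). Under Eulalia: Dmitri, Elena, Yara, Hana, Farah, Selin, Finn, Gideon, Rohan, Kwame, Peggy, Dario, Phineas, Oscar, Isla, Felix (16). So Willa's organization is 2 direct reports plus everyone under them: 2 + 17 = 19.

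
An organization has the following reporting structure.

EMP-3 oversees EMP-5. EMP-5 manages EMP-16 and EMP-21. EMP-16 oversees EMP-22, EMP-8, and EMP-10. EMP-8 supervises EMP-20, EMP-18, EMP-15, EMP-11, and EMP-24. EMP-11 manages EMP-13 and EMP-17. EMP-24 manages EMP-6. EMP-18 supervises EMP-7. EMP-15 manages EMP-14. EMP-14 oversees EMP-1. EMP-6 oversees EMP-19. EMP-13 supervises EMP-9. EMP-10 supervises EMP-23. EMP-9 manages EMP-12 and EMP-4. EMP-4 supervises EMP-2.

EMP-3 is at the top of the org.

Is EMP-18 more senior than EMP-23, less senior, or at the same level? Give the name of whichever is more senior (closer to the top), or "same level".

same level

Both EMP-18 and EMP-23 are 4 levels below EMP-3.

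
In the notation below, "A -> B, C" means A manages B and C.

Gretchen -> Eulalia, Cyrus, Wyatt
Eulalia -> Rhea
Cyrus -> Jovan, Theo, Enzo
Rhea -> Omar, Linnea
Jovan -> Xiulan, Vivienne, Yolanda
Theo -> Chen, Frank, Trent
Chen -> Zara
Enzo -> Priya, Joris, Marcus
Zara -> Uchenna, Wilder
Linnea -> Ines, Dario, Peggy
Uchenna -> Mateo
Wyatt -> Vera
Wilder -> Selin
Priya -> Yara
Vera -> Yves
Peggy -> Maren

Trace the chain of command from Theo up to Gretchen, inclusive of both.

Theo reports to Cyrus. Cyrus reports to Gretchen. Gretchen is at the top.

Theo -> Cyrus -> Gretchen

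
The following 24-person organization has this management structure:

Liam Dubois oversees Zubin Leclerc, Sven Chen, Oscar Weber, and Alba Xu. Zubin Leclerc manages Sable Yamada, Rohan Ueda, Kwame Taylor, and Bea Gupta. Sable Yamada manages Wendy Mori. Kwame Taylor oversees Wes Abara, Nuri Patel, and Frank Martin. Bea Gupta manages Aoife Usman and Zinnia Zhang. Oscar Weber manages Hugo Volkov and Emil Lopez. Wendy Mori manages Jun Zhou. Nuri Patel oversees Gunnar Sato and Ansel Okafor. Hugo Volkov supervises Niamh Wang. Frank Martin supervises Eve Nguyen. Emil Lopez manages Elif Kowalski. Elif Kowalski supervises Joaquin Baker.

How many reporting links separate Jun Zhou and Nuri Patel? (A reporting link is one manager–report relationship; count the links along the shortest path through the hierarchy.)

5

Jun Zhou is 3 levels below Zubin Leclerc, and Nuri Patel is 2 levels below Zubin Leclerc (their lowest common manager). The shortest path runs up from Jun Zhou to Zubin Leclerc and back down to Nuri Patel: 3 + 2 = 5 links.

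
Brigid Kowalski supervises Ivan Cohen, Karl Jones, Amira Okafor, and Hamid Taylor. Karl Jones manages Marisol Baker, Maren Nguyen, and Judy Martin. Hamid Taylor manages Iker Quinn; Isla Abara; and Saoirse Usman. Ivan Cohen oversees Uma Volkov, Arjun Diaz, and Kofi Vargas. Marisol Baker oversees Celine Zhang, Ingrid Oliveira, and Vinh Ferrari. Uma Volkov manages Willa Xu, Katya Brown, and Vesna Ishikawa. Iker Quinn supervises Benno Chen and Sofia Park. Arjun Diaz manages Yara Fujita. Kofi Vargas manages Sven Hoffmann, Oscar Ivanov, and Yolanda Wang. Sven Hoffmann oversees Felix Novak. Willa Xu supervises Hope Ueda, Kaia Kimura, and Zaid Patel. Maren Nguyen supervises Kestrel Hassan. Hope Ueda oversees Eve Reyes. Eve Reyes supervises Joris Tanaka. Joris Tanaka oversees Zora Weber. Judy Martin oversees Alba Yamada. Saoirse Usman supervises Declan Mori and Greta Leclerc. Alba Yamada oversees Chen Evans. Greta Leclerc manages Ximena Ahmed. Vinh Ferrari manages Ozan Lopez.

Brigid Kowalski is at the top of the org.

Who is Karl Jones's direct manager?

Karl Jones reports directly to Brigid Kowalski.

Brigid Kowalski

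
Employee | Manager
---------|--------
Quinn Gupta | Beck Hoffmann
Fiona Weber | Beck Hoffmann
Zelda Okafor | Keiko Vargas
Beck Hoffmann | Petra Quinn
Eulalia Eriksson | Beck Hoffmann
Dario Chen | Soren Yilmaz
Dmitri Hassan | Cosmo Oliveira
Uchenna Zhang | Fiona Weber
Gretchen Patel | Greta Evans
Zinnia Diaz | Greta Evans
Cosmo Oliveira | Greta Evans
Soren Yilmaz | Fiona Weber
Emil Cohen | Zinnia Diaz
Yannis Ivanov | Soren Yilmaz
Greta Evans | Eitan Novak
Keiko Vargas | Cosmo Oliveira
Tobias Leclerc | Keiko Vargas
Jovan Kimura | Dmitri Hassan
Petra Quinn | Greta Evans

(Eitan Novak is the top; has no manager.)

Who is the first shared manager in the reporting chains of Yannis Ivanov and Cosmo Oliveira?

Greta Evans

Yannis Ivanov's chain of managers is Soren Yilmaz, Fiona Weber, Beck Hoffmann, Petra Quinn, Greta Evans, Eitan Novak. Cosmo Oliveira's chain of managers is Greta Evans, Eitan Novak. The first manager that appears in both chains is Greta Evans.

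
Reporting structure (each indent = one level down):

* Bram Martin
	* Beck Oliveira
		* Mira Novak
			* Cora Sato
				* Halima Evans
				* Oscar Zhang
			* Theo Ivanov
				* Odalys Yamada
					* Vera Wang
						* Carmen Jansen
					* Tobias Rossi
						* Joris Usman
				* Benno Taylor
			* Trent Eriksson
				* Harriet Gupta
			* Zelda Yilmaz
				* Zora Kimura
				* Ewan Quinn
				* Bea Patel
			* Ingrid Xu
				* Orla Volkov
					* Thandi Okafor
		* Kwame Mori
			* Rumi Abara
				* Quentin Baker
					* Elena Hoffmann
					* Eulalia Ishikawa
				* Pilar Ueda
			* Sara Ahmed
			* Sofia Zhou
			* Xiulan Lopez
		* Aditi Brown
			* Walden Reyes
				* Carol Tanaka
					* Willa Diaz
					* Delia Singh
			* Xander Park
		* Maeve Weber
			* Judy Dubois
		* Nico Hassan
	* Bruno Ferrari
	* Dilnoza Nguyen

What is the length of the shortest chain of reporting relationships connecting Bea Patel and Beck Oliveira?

Bea Patel is in Beck Oliveira's organization: the chain from Bea Patel up to Beck Oliveira is Bea Patel → Zelda Yilmaz → Mira Novak → Beck Oliveira, which is 3 links.

3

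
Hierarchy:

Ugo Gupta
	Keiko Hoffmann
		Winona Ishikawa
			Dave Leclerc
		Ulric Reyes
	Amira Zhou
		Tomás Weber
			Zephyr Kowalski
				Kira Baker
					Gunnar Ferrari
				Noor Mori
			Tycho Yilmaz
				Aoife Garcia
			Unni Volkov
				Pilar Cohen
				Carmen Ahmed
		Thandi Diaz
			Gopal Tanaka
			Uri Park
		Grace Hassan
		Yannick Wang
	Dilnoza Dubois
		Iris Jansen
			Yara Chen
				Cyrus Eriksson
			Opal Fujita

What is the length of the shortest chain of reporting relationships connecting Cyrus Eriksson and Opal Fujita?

Cyrus Eriksson is 2 levels below Iris Jansen, and Opal Fujita is 1 level below Iris Jansen (their lowest common manager). The shortest path runs up from Cyrus Eriksson to Iris Jansen and back down to Opal Fujita: 2 + 1 = 3 links.

3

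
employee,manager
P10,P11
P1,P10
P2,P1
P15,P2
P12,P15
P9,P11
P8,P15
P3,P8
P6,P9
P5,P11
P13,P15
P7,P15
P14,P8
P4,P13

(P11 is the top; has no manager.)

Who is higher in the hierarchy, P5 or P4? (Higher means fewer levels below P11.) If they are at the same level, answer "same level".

P5 is 1 level below P11; P4 is 6. P5 is higher.

P5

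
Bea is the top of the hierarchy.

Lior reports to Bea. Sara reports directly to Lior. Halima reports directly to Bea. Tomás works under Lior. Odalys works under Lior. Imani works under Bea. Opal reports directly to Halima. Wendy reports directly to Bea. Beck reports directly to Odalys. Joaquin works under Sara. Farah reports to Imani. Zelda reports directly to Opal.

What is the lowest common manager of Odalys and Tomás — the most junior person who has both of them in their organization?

Lior

Odalys's chain of managers is Lior, Bea. Tomás's chain of managers is Lior, Bea. The first manager that appears in both chains is Lior.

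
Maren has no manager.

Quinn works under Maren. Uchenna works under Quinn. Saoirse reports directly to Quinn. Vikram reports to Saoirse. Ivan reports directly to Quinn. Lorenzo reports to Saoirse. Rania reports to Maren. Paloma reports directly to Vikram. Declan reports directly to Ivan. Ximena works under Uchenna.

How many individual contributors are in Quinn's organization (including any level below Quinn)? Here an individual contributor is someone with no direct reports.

The people in Quinn's organization with no one reporting to them are Declan, Lorenzo, Paloma, Ximena. That is 4.

4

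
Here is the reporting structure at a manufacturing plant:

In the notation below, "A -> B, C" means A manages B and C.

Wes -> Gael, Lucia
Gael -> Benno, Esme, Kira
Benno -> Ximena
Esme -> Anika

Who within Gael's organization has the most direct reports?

Gael

Direct-report counts within Gael's organization: Gael has 3; Esme has 1; Benno has 1. The largest is 3, held by Gael.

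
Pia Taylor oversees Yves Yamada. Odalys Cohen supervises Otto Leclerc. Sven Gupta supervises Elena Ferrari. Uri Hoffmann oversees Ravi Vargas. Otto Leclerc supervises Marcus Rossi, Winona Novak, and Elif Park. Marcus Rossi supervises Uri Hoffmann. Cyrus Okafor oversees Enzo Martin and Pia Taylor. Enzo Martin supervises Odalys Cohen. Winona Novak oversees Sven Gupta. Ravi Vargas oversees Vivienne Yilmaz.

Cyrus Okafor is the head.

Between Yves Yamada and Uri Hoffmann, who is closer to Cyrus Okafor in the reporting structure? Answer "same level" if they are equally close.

Yves Yamada

Yves Yamada is 2 levels below Cyrus Okafor; Uri Hoffmann is 5. Yves Yamada is higher.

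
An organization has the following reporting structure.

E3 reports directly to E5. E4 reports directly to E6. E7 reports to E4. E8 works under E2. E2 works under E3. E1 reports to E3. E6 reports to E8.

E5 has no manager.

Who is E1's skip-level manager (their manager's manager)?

E1 reports to E3, and E3 reports to E5. So E1's skip-level manager is E5.

E5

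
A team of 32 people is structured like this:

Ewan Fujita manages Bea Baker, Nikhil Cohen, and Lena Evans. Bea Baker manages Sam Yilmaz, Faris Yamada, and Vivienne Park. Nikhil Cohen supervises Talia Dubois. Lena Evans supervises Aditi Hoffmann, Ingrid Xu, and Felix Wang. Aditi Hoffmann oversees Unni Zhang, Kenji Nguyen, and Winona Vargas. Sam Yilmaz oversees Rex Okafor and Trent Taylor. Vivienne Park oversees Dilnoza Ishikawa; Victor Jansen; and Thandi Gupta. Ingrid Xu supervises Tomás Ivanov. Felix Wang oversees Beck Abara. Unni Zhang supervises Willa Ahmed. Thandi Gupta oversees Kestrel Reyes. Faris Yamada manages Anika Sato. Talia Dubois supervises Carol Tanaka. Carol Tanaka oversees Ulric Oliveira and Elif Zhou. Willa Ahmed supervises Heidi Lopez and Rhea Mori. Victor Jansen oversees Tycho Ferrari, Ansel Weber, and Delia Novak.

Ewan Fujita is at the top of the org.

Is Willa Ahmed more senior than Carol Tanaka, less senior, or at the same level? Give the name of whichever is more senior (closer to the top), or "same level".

Carol Tanaka

Willa Ahmed is 4 levels below Ewan Fujita; Carol Tanaka is 3. Carol Tanaka is higher.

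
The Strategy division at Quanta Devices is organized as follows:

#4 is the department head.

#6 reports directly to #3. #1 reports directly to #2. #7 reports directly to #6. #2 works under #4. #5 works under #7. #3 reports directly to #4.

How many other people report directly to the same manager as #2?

1

#2 reports to #4. #4's other direct reports are #3 — 1 peer.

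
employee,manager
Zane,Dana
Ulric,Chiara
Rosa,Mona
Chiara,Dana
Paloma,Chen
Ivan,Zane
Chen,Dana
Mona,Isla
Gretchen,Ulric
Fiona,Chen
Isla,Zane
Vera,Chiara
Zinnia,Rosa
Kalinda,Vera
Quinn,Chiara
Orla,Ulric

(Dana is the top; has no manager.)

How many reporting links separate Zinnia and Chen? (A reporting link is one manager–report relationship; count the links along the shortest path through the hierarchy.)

Zinnia is 5 levels below Dana, and Chen is 1 level below Dana (their lowest common manager). The shortest path runs up from Zinnia to Dana and back down to Chen: 5 + 1 = 6 links.

6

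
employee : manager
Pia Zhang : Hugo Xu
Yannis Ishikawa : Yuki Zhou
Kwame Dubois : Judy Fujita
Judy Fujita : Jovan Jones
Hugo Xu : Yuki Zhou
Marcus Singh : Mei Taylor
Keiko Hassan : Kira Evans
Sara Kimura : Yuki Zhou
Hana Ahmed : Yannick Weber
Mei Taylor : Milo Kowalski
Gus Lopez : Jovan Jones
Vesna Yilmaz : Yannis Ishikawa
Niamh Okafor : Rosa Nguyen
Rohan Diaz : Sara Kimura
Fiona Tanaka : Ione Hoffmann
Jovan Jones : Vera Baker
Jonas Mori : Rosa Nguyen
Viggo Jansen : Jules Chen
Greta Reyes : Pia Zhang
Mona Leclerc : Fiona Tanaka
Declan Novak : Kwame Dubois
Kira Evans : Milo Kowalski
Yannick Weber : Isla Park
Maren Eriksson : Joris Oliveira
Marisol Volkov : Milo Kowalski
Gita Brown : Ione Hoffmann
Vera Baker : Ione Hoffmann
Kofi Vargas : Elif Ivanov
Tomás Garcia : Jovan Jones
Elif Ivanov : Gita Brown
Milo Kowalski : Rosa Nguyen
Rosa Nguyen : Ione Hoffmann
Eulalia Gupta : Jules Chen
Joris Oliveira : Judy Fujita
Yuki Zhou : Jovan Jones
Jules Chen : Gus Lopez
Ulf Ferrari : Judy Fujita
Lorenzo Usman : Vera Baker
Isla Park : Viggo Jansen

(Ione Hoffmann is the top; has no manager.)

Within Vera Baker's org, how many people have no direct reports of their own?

The people in Vera Baker's organization with no one reporting to them are Lorenzo Usman, Tomás Garcia, Rohan Diaz, Vesna Yilmaz, Greta Reyes, Maren Eriksson, Ulf Ferrari, Declan Novak, Eulalia Gupta, Hana Ahmed. That is 10.

10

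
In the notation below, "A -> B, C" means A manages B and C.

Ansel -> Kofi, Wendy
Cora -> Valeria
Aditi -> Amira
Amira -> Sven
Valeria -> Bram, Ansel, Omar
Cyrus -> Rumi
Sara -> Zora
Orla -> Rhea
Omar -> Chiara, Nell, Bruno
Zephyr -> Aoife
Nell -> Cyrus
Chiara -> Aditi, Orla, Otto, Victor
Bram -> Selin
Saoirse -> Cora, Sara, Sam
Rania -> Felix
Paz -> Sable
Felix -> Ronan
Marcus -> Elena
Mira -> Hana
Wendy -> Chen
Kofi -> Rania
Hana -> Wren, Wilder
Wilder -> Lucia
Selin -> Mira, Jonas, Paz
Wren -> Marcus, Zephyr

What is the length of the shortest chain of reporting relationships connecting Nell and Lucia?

Nell is 2 levels below Valeria, and Lucia is 6 levels below Valeria (their lowest common manager). The shortest path runs up from Nell to Valeria and back down to Lucia: 2 + 6 = 8 links.

8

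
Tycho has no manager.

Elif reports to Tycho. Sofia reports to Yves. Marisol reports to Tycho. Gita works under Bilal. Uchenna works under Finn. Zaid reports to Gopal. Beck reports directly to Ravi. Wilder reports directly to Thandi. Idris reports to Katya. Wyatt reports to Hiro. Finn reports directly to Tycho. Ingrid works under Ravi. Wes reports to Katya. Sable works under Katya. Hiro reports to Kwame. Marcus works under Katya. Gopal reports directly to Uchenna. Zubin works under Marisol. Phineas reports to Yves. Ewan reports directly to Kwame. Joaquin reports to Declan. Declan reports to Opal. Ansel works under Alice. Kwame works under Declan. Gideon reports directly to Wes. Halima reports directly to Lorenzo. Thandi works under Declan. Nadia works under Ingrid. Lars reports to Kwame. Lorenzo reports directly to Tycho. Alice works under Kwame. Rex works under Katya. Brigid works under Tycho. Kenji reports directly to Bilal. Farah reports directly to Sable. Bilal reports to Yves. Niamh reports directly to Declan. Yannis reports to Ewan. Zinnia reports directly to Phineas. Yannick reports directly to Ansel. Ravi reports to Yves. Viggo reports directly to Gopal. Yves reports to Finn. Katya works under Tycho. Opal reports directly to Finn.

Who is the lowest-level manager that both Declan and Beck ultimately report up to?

Declan's chain of managers is Opal, Finn, Tycho. Beck's chain of managers is Ravi, Yves, Finn, Tycho. The first manager that appears in both chains is Finn.

Finn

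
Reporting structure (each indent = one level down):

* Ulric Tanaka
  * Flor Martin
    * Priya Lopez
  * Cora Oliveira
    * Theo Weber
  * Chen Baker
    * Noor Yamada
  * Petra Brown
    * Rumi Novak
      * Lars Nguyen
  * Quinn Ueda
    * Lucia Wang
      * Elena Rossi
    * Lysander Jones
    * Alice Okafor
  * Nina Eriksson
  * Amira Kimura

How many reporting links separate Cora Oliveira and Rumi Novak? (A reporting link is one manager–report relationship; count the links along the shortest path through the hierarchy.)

Cora Oliveira is 1 level below Ulric Tanaka, and Rumi Novak is 2 levels below Ulric Tanaka (their lowest common manager). The shortest path runs up from Cora Oliveira to Ulric Tanaka and back down to Rumi Novak: 1 + 2 = 3 links.

3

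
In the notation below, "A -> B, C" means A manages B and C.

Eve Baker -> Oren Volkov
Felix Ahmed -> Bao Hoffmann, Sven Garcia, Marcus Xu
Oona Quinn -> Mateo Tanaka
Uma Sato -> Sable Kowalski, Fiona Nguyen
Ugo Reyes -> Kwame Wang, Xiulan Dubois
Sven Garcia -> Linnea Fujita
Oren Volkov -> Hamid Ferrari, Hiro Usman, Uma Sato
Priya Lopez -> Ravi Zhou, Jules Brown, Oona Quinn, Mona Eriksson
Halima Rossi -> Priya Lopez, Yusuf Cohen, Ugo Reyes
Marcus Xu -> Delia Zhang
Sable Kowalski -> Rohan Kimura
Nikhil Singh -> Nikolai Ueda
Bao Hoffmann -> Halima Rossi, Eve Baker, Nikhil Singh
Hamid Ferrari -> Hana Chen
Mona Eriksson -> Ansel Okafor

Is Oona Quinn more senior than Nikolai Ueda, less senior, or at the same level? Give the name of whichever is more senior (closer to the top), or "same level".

Nikolai Ueda

Oona Quinn is 4 levels below Felix Ahmed; Nikolai Ueda is 3. Nikolai Ueda is higher.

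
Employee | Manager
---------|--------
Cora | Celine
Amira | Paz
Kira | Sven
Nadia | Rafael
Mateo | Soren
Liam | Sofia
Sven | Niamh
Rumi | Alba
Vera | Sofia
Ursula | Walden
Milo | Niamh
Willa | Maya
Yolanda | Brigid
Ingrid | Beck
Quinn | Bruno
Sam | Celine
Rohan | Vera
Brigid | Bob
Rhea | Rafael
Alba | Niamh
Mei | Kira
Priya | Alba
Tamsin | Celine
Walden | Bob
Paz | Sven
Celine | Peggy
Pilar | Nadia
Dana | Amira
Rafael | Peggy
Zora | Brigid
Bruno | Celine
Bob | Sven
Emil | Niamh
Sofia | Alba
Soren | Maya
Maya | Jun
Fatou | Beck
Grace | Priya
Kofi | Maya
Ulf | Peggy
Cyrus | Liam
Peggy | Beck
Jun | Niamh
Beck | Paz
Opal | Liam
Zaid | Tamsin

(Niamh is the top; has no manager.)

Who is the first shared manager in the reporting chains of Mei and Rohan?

Mei's chain of managers is Kira, Sven, Niamh. Rohan's chain of managers is Vera, Sofia, Alba, Niamh. The first manager that appears in both chains is Niamh.

Niamh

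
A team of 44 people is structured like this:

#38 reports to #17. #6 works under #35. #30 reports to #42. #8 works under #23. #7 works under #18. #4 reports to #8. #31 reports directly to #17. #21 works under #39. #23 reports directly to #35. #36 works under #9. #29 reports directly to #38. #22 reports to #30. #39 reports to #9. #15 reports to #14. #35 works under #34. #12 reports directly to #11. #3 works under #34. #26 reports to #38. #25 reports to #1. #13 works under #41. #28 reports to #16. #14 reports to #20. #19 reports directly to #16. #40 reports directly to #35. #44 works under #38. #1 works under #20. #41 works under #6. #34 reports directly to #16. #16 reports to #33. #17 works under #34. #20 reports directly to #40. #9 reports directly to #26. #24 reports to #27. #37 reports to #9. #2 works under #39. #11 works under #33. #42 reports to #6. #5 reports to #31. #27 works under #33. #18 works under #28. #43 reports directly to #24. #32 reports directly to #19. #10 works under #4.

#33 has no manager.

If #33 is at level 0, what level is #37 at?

7

Chain from #37 up to #33: #37 → #9 → #26 → #38 → #17 → #34 → #16 → #33. That is 7 steps up, so #37 is 7 levels below #33.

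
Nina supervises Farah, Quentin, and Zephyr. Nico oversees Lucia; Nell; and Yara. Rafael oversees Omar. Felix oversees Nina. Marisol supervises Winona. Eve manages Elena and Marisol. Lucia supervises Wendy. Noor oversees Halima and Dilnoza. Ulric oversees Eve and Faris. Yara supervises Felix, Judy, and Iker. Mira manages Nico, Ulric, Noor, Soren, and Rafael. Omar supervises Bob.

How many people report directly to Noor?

2

Noor directly manages Halima, Dilnoza. That is 2 direct reports.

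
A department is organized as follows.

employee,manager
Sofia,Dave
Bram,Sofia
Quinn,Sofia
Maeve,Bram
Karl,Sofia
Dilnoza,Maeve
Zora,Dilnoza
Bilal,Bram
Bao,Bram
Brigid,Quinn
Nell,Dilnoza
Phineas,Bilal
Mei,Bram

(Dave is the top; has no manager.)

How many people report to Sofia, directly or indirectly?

12

Sofia directly manages Bram, Quinn, Karl. Under Bram: Mei, Bao, Bilal, Phineas, Maeve, Dilnoza, Nell, Zora (8). Under Quinn: Brigid (1). Karl has no reports. So Sofia's organization is 3 direct reports plus everyone under them: 9 + 2 + 1 = 12.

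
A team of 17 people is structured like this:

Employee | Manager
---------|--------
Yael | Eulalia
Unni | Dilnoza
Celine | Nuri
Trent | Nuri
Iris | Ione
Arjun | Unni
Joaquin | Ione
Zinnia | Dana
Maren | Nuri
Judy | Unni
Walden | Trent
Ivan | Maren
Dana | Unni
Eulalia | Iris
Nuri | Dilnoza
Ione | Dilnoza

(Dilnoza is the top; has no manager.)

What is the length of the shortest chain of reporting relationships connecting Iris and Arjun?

4

Iris is 2 levels below Dilnoza, and Arjun is 2 levels below Dilnoza (their lowest common manager). The shortest path runs up from Iris to Dilnoza and back down to Arjun: 2 + 2 = 4 links.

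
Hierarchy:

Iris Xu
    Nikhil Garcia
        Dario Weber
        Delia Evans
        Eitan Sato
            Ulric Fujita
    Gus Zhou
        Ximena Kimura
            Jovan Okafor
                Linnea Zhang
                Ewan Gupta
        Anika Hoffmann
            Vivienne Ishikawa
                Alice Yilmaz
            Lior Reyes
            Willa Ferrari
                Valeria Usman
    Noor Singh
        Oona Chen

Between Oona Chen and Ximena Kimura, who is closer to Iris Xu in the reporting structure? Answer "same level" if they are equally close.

same level

Both Oona Chen and Ximena Kimura are 2 levels below Iris Xu.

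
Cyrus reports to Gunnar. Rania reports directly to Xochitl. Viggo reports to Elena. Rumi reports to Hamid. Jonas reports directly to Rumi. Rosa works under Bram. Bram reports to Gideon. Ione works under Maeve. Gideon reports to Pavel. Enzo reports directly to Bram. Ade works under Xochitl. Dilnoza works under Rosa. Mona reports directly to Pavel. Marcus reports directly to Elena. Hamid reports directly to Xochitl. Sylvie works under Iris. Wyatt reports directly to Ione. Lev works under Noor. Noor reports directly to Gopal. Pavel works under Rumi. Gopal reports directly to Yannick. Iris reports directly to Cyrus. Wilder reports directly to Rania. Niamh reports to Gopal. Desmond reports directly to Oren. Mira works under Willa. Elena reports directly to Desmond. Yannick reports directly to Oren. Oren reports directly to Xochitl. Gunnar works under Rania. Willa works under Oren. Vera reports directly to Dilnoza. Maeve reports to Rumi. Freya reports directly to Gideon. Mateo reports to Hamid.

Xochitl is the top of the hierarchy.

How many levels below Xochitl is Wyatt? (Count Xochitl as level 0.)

Chain from Wyatt up to Xochitl: Wyatt → Ione → Maeve → Rumi → Hamid → Xochitl. That is 5 steps up, so Wyatt is 5 levels below Xochitl.

5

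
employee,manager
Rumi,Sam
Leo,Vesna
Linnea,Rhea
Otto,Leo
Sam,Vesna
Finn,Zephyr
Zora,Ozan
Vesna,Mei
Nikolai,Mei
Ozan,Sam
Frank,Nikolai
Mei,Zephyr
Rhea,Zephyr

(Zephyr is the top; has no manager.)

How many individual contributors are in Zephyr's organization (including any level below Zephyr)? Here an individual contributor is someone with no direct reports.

The people in Zephyr's organization with no one reporting to them are Linnea, Finn, Frank, Otto, Zora, Rumi. That is 6.

6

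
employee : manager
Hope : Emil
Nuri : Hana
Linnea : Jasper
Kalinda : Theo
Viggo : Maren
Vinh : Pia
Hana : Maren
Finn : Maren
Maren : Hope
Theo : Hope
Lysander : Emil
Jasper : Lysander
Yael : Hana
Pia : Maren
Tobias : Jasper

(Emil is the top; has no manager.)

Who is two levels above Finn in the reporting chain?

Hope

Finn reports to Maren, and Maren reports to Hope. So Finn's skip-level manager is Hope.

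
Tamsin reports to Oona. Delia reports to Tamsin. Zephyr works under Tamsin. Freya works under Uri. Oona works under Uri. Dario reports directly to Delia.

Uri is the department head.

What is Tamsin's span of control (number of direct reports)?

2

Tamsin directly manages Delia, Zephyr. That is 2 direct reports.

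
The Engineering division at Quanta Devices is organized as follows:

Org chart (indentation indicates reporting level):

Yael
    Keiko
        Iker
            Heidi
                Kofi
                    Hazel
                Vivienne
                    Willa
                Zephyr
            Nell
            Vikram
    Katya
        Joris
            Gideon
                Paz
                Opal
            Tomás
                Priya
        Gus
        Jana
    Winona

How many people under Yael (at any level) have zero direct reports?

11

The people in Yael's organization with no one reporting to them are Winona, Jana, Gus, Priya, Opal, Paz, Vikram, Nell, Zephyr, Willa, Hazel. That is 11.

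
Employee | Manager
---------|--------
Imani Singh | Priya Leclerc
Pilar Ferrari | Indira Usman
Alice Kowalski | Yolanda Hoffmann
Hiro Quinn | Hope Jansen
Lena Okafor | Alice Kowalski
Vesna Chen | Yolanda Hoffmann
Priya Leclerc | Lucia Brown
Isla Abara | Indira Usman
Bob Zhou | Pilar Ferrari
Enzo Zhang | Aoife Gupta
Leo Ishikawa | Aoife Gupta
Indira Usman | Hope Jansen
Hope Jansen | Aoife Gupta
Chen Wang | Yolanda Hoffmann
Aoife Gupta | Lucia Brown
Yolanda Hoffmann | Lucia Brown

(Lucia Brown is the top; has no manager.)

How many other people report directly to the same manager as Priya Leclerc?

Priya Leclerc reports to Lucia Brown. Lucia Brown's other direct reports are Yolanda Hoffmann, Aoife Gupta — 2 peers.

2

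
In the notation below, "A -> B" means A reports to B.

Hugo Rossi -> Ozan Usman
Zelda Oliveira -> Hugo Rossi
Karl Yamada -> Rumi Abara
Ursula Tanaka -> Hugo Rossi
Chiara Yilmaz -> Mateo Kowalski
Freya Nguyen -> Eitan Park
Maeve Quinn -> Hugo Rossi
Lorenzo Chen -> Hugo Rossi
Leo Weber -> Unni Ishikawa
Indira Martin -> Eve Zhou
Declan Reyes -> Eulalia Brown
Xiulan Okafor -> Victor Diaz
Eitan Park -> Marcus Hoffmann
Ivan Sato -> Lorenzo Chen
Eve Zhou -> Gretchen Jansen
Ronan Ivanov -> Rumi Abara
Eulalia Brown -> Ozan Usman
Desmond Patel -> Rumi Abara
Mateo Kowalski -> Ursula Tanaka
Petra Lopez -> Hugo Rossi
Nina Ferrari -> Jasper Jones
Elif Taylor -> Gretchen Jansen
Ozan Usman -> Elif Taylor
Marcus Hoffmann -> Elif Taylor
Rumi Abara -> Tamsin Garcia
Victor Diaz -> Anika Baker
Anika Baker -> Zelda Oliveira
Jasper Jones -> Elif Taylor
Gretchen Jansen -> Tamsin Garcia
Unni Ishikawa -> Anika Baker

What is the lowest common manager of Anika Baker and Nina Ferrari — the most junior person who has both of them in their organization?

Anika Baker's chain of managers is Zelda Oliveira, Hugo Rossi, Ozan Usman, Elif Taylor, Gretchen Jansen, Tamsin Garcia. Nina Ferrari's chain of managers is Jasper Jones, Elif Taylor, Gretchen Jansen, Tamsin Garcia. The first manager that appears in both chains is Elif Taylor.

Elif Taylor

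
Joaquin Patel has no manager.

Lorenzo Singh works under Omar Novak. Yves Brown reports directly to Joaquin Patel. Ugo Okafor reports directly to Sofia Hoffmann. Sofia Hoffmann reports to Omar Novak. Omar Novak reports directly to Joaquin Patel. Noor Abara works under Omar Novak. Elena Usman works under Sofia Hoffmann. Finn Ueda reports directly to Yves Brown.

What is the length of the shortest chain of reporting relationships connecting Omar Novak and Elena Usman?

Elena Usman is in Omar Novak's organization: the chain from Elena Usman up to Omar Novak is Elena Usman → Sofia Hoffmann → Omar Novak, which is 2 links.

2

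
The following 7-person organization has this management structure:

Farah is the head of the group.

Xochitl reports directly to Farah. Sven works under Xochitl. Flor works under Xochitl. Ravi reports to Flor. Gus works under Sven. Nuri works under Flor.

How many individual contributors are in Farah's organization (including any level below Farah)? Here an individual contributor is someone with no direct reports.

The people in Farah's organization with no one reporting to them are Nuri, Ravi, Gus. That is 3.

3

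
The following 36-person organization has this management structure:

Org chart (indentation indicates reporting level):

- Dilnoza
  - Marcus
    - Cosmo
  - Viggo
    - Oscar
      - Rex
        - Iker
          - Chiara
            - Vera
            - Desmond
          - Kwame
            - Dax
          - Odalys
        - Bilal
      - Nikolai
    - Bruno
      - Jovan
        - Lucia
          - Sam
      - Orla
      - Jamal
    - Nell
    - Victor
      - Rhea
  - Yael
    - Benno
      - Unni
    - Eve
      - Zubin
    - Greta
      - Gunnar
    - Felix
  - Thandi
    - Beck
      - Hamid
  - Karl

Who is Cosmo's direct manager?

Marcus

Cosmo reports directly to Marcus.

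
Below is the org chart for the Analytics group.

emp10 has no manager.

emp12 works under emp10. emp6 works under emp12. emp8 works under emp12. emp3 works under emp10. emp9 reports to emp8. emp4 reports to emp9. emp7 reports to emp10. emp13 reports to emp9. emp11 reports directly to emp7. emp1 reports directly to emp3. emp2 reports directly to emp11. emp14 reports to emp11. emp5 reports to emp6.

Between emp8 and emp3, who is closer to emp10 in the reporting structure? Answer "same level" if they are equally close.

emp8 is 2 levels below emp10; emp3 is 1. emp3 is higher.

emp3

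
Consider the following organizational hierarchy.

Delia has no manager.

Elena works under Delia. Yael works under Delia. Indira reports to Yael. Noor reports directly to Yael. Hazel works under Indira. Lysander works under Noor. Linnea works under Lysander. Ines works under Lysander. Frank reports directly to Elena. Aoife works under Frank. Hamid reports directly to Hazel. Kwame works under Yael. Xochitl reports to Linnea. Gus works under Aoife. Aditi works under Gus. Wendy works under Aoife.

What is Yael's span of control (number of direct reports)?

3

Yael directly manages Indira, Noor, Kwame. That is 3 direct reports.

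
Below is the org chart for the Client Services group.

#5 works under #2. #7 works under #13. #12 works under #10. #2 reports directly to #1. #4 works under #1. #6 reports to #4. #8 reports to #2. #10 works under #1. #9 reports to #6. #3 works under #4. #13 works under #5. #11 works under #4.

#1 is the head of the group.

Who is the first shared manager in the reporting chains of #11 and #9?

#4

#11's chain of managers is #4, #1. #9's chain of managers is #6, #4, #1. The first manager that appears in both chains is #4.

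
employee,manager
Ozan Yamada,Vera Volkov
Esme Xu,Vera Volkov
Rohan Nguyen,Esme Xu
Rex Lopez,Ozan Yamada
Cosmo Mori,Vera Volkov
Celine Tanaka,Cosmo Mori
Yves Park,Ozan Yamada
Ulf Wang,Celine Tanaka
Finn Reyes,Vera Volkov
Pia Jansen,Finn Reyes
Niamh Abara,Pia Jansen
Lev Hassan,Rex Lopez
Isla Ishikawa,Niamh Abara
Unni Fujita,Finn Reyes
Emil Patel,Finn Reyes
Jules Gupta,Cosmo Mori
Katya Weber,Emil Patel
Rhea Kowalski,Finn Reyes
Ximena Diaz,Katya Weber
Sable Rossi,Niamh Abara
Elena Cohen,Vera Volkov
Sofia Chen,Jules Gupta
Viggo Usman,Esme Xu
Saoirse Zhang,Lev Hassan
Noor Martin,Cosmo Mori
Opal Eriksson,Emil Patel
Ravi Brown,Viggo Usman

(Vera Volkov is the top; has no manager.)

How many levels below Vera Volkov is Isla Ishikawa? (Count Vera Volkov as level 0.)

Chain from Isla Ishikawa up to Vera Volkov: Isla Ishikawa → Niamh Abara → Pia Jansen → Finn Reyes → Vera Volkov. That is 4 steps up, so Isla Ishikawa is 4 levels below Vera Volkov.

4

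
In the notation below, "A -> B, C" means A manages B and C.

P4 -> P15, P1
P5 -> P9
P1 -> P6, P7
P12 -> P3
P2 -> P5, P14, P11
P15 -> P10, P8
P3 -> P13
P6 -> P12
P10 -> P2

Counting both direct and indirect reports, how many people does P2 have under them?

4

P2 directly manages P5, P14, P11. Under P5: P9 (1). P14 has no reports. P11 has no reports. So P2's organization is 3 direct reports plus everyone under them: 2 + 1 + 1 = 4.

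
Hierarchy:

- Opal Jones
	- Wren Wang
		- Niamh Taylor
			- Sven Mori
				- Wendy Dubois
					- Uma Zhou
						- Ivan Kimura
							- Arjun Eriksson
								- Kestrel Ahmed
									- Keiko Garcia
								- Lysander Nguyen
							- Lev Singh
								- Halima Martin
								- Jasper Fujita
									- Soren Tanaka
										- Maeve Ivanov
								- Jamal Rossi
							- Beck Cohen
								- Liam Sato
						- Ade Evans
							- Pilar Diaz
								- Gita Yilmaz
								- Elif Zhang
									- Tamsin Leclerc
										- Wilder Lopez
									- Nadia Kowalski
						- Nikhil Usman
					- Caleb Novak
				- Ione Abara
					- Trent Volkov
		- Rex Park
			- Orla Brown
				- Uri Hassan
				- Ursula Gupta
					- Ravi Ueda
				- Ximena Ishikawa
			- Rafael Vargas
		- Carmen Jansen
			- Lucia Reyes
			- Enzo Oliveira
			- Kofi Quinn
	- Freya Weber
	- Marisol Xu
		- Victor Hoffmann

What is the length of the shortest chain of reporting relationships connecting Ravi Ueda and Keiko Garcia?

Ravi Ueda is 4 levels below Wren Wang, and Keiko Garcia is 8 levels below Wren Wang (their lowest common manager). The shortest path runs up from Ravi Ueda to Wren Wang and back down to Keiko Garcia: 4 + 8 = 12 links.

12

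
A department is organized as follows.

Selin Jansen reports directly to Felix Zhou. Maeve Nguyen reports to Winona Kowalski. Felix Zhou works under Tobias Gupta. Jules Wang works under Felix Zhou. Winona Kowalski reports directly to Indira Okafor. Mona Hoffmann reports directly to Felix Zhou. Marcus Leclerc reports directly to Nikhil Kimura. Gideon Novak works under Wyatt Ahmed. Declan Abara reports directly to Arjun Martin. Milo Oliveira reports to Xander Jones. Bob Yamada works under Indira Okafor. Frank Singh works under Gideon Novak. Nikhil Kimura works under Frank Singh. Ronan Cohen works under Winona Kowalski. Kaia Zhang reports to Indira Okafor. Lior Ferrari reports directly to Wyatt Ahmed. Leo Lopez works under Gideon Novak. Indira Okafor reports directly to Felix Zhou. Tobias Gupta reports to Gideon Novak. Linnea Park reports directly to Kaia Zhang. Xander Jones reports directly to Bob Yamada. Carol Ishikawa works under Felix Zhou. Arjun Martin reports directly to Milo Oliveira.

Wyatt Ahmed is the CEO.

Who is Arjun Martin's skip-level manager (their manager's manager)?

Arjun Martin reports to Milo Oliveira, and Milo Oliveira reports to Xander Jones. So Arjun Martin's skip-level manager is Xander Jones.

Xander Jones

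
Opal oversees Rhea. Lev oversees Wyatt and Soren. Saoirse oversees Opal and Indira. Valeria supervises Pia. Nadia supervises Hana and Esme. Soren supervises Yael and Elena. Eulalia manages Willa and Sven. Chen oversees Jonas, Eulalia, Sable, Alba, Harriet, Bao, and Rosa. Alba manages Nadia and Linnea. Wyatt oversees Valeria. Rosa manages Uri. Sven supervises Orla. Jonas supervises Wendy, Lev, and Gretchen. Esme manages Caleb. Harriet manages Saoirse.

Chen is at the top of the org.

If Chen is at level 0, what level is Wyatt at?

Chain from Wyatt up to Chen: Wyatt → Lev → Jonas → Chen. That is 3 steps up, so Wyatt is 3 levels below Chen.

3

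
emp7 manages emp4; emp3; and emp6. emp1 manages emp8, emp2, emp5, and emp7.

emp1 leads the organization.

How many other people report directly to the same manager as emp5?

emp5 reports to emp1. emp1's other direct reports are emp7, emp8, emp2 — 3 peers.

3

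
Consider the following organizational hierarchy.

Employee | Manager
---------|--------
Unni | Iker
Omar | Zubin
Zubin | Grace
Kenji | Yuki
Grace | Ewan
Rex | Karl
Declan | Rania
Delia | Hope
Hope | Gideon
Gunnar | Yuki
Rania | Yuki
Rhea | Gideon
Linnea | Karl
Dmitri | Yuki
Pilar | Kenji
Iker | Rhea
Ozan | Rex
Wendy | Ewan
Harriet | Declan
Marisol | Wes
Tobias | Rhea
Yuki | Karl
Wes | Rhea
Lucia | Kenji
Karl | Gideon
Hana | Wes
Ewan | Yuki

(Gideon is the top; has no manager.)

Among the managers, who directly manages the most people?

Direct-report counts: Gideon has 3; Hope has 1; Rhea has 3; Iker has 1; Wes has 2; Karl has 3; Rex has 1; Yuki has 5; Rania has 1; Declan has 1; Ewan has 2; Grace has 1; Zubin has 1; Kenji has 2. The largest is 5, held by Yuki.

Yuki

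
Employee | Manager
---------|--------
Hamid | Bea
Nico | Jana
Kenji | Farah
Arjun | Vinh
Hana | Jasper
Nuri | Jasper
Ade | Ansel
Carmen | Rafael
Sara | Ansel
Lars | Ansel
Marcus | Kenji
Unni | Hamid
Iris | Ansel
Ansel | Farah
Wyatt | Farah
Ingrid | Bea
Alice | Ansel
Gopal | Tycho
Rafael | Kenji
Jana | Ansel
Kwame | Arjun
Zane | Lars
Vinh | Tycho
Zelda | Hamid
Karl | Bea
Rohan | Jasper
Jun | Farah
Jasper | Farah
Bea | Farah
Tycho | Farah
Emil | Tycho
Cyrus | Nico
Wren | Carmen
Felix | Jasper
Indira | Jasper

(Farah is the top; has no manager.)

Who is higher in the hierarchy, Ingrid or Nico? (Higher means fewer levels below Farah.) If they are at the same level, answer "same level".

Ingrid is 2 levels below Farah; Nico is 3. Ingrid is higher.

Ingrid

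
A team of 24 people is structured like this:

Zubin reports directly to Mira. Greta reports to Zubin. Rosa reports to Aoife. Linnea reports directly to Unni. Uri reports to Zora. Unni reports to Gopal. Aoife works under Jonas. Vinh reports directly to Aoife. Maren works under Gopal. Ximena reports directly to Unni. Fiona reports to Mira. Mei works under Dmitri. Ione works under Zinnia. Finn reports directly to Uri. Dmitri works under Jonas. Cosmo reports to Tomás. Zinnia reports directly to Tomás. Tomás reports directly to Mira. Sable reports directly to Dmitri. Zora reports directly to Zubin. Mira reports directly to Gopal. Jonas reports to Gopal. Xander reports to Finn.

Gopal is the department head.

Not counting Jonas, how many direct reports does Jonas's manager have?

3

Jonas reports to Gopal. Gopal's other direct reports are Mira, Unni, Maren — 3 peers.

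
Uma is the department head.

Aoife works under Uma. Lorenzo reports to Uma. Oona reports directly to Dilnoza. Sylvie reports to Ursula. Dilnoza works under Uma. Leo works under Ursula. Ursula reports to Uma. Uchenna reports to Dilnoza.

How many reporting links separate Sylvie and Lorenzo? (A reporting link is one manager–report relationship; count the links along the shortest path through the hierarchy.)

Sylvie is 2 levels below Uma, and Lorenzo is 1 level below Uma (their lowest common manager). The shortest path runs up from Sylvie to Uma and back down to Lorenzo: 2 + 1 = 3 links.

3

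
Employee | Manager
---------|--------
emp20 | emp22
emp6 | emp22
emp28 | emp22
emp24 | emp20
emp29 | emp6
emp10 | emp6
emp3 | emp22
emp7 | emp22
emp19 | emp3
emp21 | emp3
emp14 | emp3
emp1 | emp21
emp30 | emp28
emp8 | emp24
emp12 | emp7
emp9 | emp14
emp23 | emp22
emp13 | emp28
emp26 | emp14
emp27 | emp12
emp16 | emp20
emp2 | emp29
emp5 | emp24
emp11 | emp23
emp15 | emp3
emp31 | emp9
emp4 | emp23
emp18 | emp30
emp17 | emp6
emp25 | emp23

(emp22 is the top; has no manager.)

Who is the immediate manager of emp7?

emp22

emp7 reports directly to emp22.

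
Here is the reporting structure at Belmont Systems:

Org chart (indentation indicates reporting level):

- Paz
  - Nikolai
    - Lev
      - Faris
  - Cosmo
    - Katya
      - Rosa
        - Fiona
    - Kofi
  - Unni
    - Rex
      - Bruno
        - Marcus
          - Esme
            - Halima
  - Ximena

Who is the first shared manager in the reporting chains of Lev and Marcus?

Lev's chain of managers is Nikolai, Paz. Marcus's chain of managers is Bruno, Rex, Unni, Paz. The first manager that appears in both chains is Paz.

Paz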